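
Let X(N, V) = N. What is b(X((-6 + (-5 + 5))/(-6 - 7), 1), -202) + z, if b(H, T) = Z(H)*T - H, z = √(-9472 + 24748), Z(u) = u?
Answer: -1218/13 + 2*√3819 ≈ 29.904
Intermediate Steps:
z = 2*√3819 (z = √15276 = 2*√3819 ≈ 123.60)
b(H, T) = -H + H*T (b(H, T) = H*T - H = -H + H*T)
b(X((-6 + (-5 + 5))/(-6 - 7), 1), -202) + z = ((-6 + (-5 + 5))/(-6 - 7))*(-1 - 202) + 2*√3819 = ((-6 + 0)/(-13))*(-203) + 2*√3819 = -6*(-1/13)*(-203) + 2*√3819 = (6/13)*(-203) + 2*√3819 = -1218/13 + 2*√3819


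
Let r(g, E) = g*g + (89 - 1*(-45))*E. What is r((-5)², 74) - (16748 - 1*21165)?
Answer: 14958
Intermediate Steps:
r(g, E) = g² + 134*E (r(g, E) = g² + (89 + 45)*E = g² + 134*E)
r((-5)², 74) - (16748 - 1*21165) = (((-5)²)² + 134*74) - (16748 - 1*21165) = (25² + 9916) - (16748 - 21165) = (625 + 9916) - 1*(-4417) = 10541 + 4417 = 14958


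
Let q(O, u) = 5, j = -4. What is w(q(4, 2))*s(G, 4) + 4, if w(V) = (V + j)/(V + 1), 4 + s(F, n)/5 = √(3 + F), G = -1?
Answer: ⅔ + 5*√2/6 ≈ 1.8452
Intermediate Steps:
s(F, n) = -20 + 5*√(3 + F)
w(V) = (-4 + V)/(1 + V) (w(V) = (V - 4)/(V + 1) = (-4 + V)/(1 + V))
w(q(4, 2))*s(G, 4) + 4 = ((-4 + 5)/(1 + 5))*(-20 + 5*√(3 - 1)) + 4 = (1/6)*(-20 + 5*√2) + 4 = ((⅙)*1)*(-20 + 5*√2) + 4 = (-20 + 5*√2)/6 + 4 = (-10/3 + 5*√2/6) + 4 = ⅔ + 5*√2/6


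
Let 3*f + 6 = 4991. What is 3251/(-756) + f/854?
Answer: -108581/46116 ≈ -2.3545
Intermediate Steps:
f = 4985/3 (f = -2 + (⅓)*4991 = -2 + 4991/3 = 4985/3 ≈ 1661.7)
3251/(-756) + f/854 = 3251/(-756) + (4985/3)/854 = 3251*(-1/756) + (4985/3)*(1/854) = -3251/756 + 4985/2562 = -108581/46116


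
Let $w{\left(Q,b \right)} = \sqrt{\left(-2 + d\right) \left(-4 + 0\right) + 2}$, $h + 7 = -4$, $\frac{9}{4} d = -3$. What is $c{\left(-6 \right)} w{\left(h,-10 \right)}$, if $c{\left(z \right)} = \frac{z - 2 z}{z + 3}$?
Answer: $- \frac{2 \sqrt{138}}{3} \approx -7.8316$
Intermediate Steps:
$d = - \frac{4}{3}$ ($d = \frac{4}{9} \left(-3\right) = - \frac{4}{3} \approx -1.3333$)
$h = -11$ ($h = -7 - 4 = -11$)
$w{\left(Q,b \right)} = \frac{\sqrt{138}}{3}$ ($w{\left(Q,b \right)} = \sqrt{\left(-2 - \frac{4}{3}\right) \left(-4 + 0\right) + 2} = \sqrt{\left(- \frac{10}{3}\right) \left(-4\right) + 2} = \sqrt{\frac{40}{3} + 2} = \sqrt{\frac{46}{3}} = \frac{\sqrt{138}}{3}$)
$c{\left(z \right)} = - \frac{z}{3 + z}$ ($c{\left(z \right)} = \frac{\left(-1\right) z}{3 + z} = - \frac{z}{3 + z}$)
$c{\left(-6 \right)} w{\left(h,-10 \right)} = \left(-1\right) \left(-6\right) \frac{1}{3 - 6} \frac{\sqrt{138}}{3} = \left(-1\right) \left(-6\right) \frac{1}{-3} \frac{\sqrt{138}}{3} = \left(-1\right) \left(-6\right) \left(- \frac{1}{3}\right) \frac{\sqrt{138}}{3} = - 2 \frac{\sqrt{138}}{3} = - \frac{2 \sqrt{138}}{3}$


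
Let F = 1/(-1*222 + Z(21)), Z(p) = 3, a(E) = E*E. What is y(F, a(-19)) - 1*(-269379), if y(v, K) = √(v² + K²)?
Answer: 269379 + √6250325482/219 ≈ 2.6974e+5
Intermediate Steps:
a(E) = E²
F = -1/219 (F = 1/(-1*222 + 3) = 1/(-222 + 3) = 1/(-219) = -1/219 ≈ -0.0045662)
y(v, K) = √(K² + v²)
y(F, a(-19)) - 1*(-269379) = √(((-19)²)² + (-1/219)²) - 1*(-269379) = √(361² + 1/47961) + 269379 = √(130321 + 1/47961) + 269379 = √(6250325482/47961) + 269379 = √6250325482/219 + 269379 = 269379 + √6250325482/219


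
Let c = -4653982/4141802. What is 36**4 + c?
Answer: 3478316127025/2070901 ≈ 1.6796e+6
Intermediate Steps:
c = -2326991/2070901 (c = -4653982*1/4141802 = -2326991/2070901 ≈ -1.1237)
36**4 + c = 36**4 - 2326991/2070901 = 1679616 - 2326991/2070901 = 3478316127025/2070901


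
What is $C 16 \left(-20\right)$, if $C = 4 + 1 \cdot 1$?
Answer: $-1600$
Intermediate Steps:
$C = 5$ ($C = 4 + 1 = 5$)
$C 16 \left(-20\right) = 5 \cdot 16 \left(-20\right) = 80 \left(-20\right) = -1600$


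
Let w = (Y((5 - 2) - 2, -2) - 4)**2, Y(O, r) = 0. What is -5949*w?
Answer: -95184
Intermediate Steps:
w = 16 (w = (0 - 4)**2 = (-4)**2 = 16)
-5949*w = -5949*16 = -95184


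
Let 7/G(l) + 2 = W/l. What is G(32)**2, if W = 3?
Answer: 50176/3721 ≈ 13.485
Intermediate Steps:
G(l) = 7/(-2 + 3/l)
G(32)**2 = (-7*32/(-3 + 2*32))**2 = (-7*32/(-3 + 64))**2 = (-7*32/61)**2 = (-7*32*1/61)**2 = (-224/61)**2 = 50176/3721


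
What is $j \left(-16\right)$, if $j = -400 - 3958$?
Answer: $69728$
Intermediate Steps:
$j = -4358$ ($j = -400 - 3958 = -4358$)
$j \left(-16\right) = \left(-4358\right) \left(-16\right) = 69728$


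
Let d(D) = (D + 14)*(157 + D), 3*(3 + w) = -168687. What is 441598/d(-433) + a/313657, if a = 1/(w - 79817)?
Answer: 9422094166635385/2467422084821646 ≈ 3.8186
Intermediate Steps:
w = -56232 (w = -3 + (1/3)*(-168687) = -3 - 56229 = -56232)
a = -1/136049 (a = 1/(-56232 - 79817) = 1/(-136049) = -1/136049 ≈ -7.3503e-6)
d(D) = (14 + D)*(157 + D)
441598/d(-433) + a/313657 = 441598/(2198 + (-433)**2 + 171*(-433)) - 1/136049/313657 = 441598/(2198 + 187489 - 74043) - 1/136049*1/313657 = 441598/115644 - 1/42672721193 = 441598*(1/115644) - 1/42672721193 = 220799/57822 - 1/42672721193 = 9422094166635385/2467422084821646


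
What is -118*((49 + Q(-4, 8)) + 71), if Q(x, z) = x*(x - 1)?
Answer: -16520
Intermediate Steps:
Q(x, z) = x*(-1 + x)
-118*((49 + Q(-4, 8)) + 71) = -118*((49 - 4*(-1 - 4)) + 71) = -118*((49 - 4*(-5)) + 71) = -118*((49 + 20) + 71) = -118*(69 + 71) = -118*140 = -16520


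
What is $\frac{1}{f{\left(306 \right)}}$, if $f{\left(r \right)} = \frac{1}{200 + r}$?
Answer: $506$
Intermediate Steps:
$\frac{1}{f{\left(306 \right)}} = \frac{1}{\frac{1}{200 + 306}} = \frac{1}{\frac{1}{506}} = 506$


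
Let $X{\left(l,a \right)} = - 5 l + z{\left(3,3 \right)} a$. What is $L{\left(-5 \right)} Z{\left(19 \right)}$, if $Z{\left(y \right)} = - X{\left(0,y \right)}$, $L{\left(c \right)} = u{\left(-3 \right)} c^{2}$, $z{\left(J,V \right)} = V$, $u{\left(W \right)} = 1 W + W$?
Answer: $8550$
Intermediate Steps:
$u{\left(W \right)} = 2 W$ ($u{\left(W \right)} = W + W = 2 W$)
$X{\left(l,a \right)} = - 5 l + 3 a$
$L{\left(c \right)} = - 6 c^{2}$ ($L{\left(c \right)} = 2 \left(-3\right) c^{2} = - 6 c^{2}$)
$Z{\left(y \right)} = - 3 y$ ($Z{\left(y \right)} = - (\left(-5\right) 0 + 3 y) = - (0 + 3 y) = - 3 y$)
$L{\left(-5 \right)} Z{\left(19 \right)} = - 6 \left(-5\right)^{2} \left(\left(-3\right) 19\right) = \left(-6\right) 25 \left(-57\right) = \left(-150\right) \left(-57\right) = 8550$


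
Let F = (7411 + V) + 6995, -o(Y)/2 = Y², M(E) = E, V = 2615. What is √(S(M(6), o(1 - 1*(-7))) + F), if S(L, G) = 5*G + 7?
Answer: 2*√4097 ≈ 128.02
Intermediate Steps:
o(Y) = -2*Y²
S(L, G) = 7 + 5*G
F = 17021 (F = (7411 + 2615) + 6995 = 10026 + 6995 = 17021)
√(S(M(6), o(1 - 1*(-7))) + F) = √((7 + 5*(-2*(1 - 1*(-7))²)) + 17021) = √((7 + 5*(-2*(1 + 7)²)) + 17021) = √((7 + 5*(-2*8²)) + 17021) = √((7 + 5*(-2*64)) + 17021) = √((7 + 5*(-128)) + 17021) = √((7 - 640) + 17021) = √(-633 + 17021) = √16388 = 2*√4097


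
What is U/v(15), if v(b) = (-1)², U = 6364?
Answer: 6364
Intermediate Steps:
v(b) = 1
U/v(15) = 6364/1 = 6364*1 = 6364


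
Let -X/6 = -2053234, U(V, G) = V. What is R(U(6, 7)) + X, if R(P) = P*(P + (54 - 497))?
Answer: 12316782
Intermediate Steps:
R(P) = P*(-443 + P) (R(P) = P*(P - 443) = P*(-443 + P))
X = 12319404 (X = -6*(-2053234) = 12319404)
R(U(6, 7)) + X = 6*(-443 + 6) + 12319404 = 6*(-437) + 12319404 = -2622 + 12319404 = 12316782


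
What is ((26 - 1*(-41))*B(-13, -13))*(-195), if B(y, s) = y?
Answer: 169845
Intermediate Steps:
((26 - 1*(-41))*B(-13, -13))*(-195) = ((26 - 1*(-41))*(-13))*(-195) = ((26 + 41)*(-13))*(-195) = (67*(-13))*(-195) = -871*(-195) = 169845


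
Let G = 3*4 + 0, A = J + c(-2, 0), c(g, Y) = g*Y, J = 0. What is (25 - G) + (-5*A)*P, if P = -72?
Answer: 13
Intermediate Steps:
c(g, Y) = Y*g
A = 0 (A = 0 + 0*(-2) = 0 + 0 = 0)
G = 12 (G = 12 + 0 = 12)
(25 - G) + (-5*A)*P = (25 - 1*12) - 5*0*(-72) = (25 - 12) + 0*(-72) = 13 + 0 = 13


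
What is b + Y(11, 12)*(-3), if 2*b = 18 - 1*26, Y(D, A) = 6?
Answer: -22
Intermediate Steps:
b = -4 (b = (18 - 1*26)/2 = (18 - 26)/2 = (½)*(-8) = -4)
b + Y(11, 12)*(-3) = -4 + 6*(-3) = -4 - 18 = -22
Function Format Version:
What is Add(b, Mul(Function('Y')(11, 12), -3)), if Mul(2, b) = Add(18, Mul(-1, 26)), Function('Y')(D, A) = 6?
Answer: -22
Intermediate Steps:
b = -4 (b = Mul(Rational(1, 2), Add(18, Mul(-1, 26))) = Mul(Rational(1, 2), Add(18, -26)) = Mul(Rational(1, 2), -8) = -4)
Add(b, Mul(Function('Y')(11, 12), -3)) = Add(-4, Mul(6, -3)) = Add(-4, -18) = -22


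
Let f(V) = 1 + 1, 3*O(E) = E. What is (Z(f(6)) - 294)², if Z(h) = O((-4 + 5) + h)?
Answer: 85849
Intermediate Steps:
O(E) = E/3
f(V) = 2
Z(h) = ⅓ + h/3 (Z(h) = ((-4 + 5) + h)/3 = (1 + h)/3 = ⅓ + h/3)
(Z(f(6)) - 294)² = ((⅓ + (⅓)*2) - 294)² = ((⅓ + ⅔) - 294)² = (1 - 294)² = (-293)² = 85849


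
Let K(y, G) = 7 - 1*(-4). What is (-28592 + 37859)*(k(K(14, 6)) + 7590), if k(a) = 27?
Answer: 70586739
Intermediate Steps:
K(y, G) = 11 (K(y, G) = 7 + 4 = 11)
(-28592 + 37859)*(k(K(14, 6)) + 7590) = (-28592 + 37859)*(27 + 7590) = 9267*7617 = 70586739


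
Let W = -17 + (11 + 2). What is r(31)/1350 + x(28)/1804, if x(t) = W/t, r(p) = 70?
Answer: 88261/1704780 ≈ 0.051773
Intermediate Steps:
W = -4 (W = -17 + 13 = -4)
x(t) = -4/t
r(31)/1350 + x(28)/1804 = 70/1350 - 4/28/1804 = 70*(1/1350) - 4*1/28*(1/1804) = 7/135 - ⅐*1/1804 = 7/135 - 1/12628 = 88261/1704780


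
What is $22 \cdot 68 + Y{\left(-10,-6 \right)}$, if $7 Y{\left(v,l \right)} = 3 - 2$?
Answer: $\frac{10473}{7} \approx 1496.1$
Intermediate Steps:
$Y{\left(v,l \right)} = \frac{1}{7}$ ($Y{\left(v,l \right)} = \frac{3 - 2}{7} = \frac{1}{7} \cdot 1 = \frac{1}{7}$)
$22 \cdot 68 + Y{\left(-10,-6 \right)} = 22 \cdot 68 + \frac{1}{7} = 1496 + \frac{1}{7} = \frac{10473}{7}$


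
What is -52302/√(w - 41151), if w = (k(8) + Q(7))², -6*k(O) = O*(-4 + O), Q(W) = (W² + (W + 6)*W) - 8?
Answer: 156906*I*√225959/225959 ≈ 330.08*I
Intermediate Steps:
Q(W) = -8 + W² + W*(6 + W) (Q(W) = (W² + (6 + W)*W) - 8 = (W² + W*(6 + W)) - 8 = -8 + W² + W*(6 + W))
k(O) = -O*(-4 + O)/6
w = 144400/9 (w = ((⅙)*8*(4 - 1*8) + (-8 + 2*7² + 6*7))² = ((⅙)*8*(4 - 8) + (-8 + 2*49 + 42))² = ((⅙)*8*(-4) + (-8 + 98 + 42))² = (-16/3 + 132)² = (380/3)² = 144400/9 ≈ 16044.)
-52302/√(w - 41151) = -52302/√(144400/9 - 41151) = -52302*(-3*I*√225959/225959) = -(-156906)*I*√225959/225959 = 156906*I*√225959/225959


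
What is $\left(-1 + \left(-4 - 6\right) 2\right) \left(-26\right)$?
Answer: $546$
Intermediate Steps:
$\left(-1 + \left(-4 - 6\right) 2\right) \left(-26\right) = \left(-1 - 20\right) \left(-26\right) = \left(-21\right) \left(-26\right) = 546$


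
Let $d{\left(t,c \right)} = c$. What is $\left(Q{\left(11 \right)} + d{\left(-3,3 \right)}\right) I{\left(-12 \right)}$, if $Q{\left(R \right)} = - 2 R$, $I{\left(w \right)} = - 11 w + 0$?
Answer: $-2508$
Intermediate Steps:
$I{\left(w \right)} = - 11 w$
$\left(Q{\left(11 \right)} + d{\left(-3,3 \right)}\right) I{\left(-12 \right)} = \left(\left(-2\right) 11 + 3\right) \left(\left(-11\right) \left(-12\right)\right) = \left(-22 + 3\right) 132 = \left(-19\right) 132 = -2508$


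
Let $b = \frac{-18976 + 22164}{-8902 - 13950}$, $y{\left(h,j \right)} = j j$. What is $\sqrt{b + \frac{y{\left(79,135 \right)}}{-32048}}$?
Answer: $\frac{i \sqrt{1483736638656659}}{45772556} \approx 0.84154 i$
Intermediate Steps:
$y{\left(h,j \right)} = j^{2}$
$b = - \frac{797}{5713}$ ($b = \frac{3188}{-22852} = 3188 \left(- \frac{1}{22852}\right) = - \frac{797}{5713} \approx -0.13951$)
$\sqrt{b + \frac{y{\left(79,135 \right)}}{-32048}} = \sqrt{- \frac{797}{5713} + \frac{135^{2}}{-32048}} = \sqrt{- \frac{797}{5713} + 18225 \left(- \frac{1}{32048}\right)} = \sqrt{- \frac{797}{5713} - \frac{18225}{32048}} = \sqrt{- \frac{129661681}{183090224}} = \frac{i \sqrt{1483736638656659}}{45772556}$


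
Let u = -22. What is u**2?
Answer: 484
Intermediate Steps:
u**2 = (-22)**2 = 484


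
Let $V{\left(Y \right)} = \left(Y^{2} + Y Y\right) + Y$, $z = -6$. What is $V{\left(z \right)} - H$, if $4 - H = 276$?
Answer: $338$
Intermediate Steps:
$V{\left(Y \right)} = Y + 2 Y^{2}$ ($V{\left(Y \right)} = \left(Y^{2} + Y^{2}\right) + Y = 2 Y^{2} + Y = Y + 2 Y^{2}$)
$H = -272$ ($H = 4 - 276 = -272$)
$V{\left(z \right)} - H = - 6 \left(1 + 2 \left(-6\right)\right) - -272 = - 6 \left(1 - 12\right) + 272 = \left(-6\right) \left(-11\right) + 272 = 66 + 272 = 338$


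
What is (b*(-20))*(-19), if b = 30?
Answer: 11400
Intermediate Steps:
(b*(-20))*(-19) = (30*(-20))*(-19) = -600*(-19) = 11400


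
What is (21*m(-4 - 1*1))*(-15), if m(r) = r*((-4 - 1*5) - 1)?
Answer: -15750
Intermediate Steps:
m(r) = -10*r (m(r) = r*((-4 - 5) - 1) = r*(-9 - 1) = r*(-10) = -10*r)
(21*m(-4 - 1*1))*(-15) = (21*(-10*(-4 - 1*1)))*(-15) = (21*(-10*(-4 - 1)))*(-15) = (21*(-10*(-5)))*(-15) = (21*50)*(-15) = 1050*(-15) = -15750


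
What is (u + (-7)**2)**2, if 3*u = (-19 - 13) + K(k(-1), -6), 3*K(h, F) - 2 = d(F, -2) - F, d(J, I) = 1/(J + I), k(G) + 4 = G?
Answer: 885481/576 ≈ 1537.3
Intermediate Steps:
k(G) = -4 + G
d(J, I) = 1/(I + J)
K(h, F) = 2/3 - F/3 + 1/(3*(-2 + F)) (K(h, F) = 2/3 + (1/(-2 + F) - F)/3 = 2/3 + (-F/3 + 1/(3*(-2 + F))) = 2/3 - F/3 + 1/(3*(-2 + F)))
u = -235/24 (u = ((-19 - 13) + (1 - (2 - 1*(-6))**2)/(3*(-2 - 6)))/3 = (-32 + (1/3)*(1 - (2 + 6)**2)/(-8))/3 = (-32 + (1/3)*(-1/8)*(1 - 1*8**2))/3 = (-32 + (1/3)*(-1/8)*(1 - 1*64))/3 = (-32 + (1/3)*(-1/8)*(1 - 64))/3 = (-32 + (1/3)*(-1/8)*(-63))/3 = (-32 + 21/8)/3 = (1/3)*(-235/8) = -235/24 ≈ -9.7917)
(u + (-7)**2)**2 = (-235/24 + (-7)**2)**2 = (-235/24 + 49)**2 = (941/24)**2 = 885481/576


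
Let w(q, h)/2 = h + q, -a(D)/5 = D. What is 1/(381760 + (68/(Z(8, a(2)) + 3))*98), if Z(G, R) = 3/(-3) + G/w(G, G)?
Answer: 9/3462496 ≈ 2.5993e-6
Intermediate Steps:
a(D) = -5*D
w(q, h) = 2*h + 2*q (w(q, h) = 2*(h + q) = 2*h + 2*q)
Z(G, R) = -¾ (Z(G, R) = 3/(-3) + G/(2*G + 2*G) = 3*(-⅓) + G/((4*G)) = -1 + G*(1/(4*G)) = -1 + ¼ = -¾)
1/(381760 + (68/(Z(8, a(2)) + 3))*98) = 1/(381760 + (68/(-¾ + 3))*98) = 1/(381760 + (68/(9/4))*98) = 1/(381760 + (68*(4/9))*98) = 1/(381760 + (272/9)*98) = 1/(381760 + 26656/9) = 1/(3462496/9) = 9/3462496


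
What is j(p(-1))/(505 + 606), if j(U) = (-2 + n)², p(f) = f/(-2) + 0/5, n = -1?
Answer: 9/1111 ≈ 0.0081008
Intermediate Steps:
p(f) = -f/2 (p(f) = f*(-½) + 0*(⅕) = -f/2 + 0 = -f/2)
j(U) = 9 (j(U) = (-2 - 1)² = (-3)² = 9)
j(p(-1))/(505 + 606) = 9/(505 + 606) = 9/1111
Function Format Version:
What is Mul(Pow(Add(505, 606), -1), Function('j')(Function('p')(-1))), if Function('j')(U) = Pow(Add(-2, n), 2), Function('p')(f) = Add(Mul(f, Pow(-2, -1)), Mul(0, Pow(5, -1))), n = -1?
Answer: Rational(9, 1111) ≈ 0.0081008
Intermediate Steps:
Function('p')(f) = Mul(Rational(-1, 2), f) (Function('p')(f) = Add(Mul(f, Rational(-1, 2)), Mul(0, Rational(1, 5))) = Add(Mul(Rational(-1, 2), f), 0) = Mul(Rational(-1, 2), f))
Function('j')(U) = 9 (Function('j')(U) = Pow(Add(-2, -1), 2) = Pow(-3, 2) = 9)
Mul(Pow(Add(505, 606), -1), Function('j')(Function('p')(-1))) = Mul(Pow(Add(505, 606), -1), 9) = Mul(Pow(1111, -1), 9) = Mul(Rational(1, 1111), 9) = Rational(9, 1111)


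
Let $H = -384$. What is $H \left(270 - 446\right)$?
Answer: $67584$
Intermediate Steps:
$H \left(270 - 446\right) = - 384 \left(270 - 446\right) = \left(-384\right) \left(-176\right) = 67584$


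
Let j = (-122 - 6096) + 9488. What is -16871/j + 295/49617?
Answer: -278707919/54082530 ≈ -5.1534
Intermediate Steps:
j = 3270 (j = -6218 + 9488 = 3270)
-16871/j + 295/49617 = -16871/3270 + 295/49617 = -278707919/54082530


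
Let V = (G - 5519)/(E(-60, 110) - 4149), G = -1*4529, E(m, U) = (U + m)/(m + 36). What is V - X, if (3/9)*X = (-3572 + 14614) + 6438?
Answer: -2612073144/49813 ≈ -52438.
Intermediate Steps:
E(m, U) = (U + m)/(36 + m)
G = -4529
V = 120576/49813 (V = (-4529 - 5519)/((110 - 60)/(36 - 60) - 4149) = -10048/(50/(-24) - 4149) = -10048/(-1/24*50 - 4149) = -10048/(-25/12 - 4149) = -10048/(-49813/12) = -10048*(-12/49813) = 120576/49813 ≈ 2.4206)
X = 52440 (X = 3*((-3572 + 14614) + 6438) = 3*(11042 + 6438) = 3*17480 = 52440)
V - X = 120576/49813 - 1*52440 = 120576/49813 - 52440 = -2612073144/49813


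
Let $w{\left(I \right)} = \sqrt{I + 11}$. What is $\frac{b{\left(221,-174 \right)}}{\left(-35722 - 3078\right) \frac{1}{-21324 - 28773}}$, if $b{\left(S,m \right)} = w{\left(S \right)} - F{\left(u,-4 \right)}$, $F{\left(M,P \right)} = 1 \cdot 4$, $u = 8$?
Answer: $- \frac{50097}{9700} + \frac{50097 \sqrt{58}}{19400} \approx 14.502$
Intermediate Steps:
$F{\left(M,P \right)} = 4$
$w{\left(I \right)} = \sqrt{11 + I}$
$b{\left(S,m \right)} = -4 + \sqrt{11 + S}$ ($b{\left(S,m \right)} = \sqrt{11 + S} - 4 = -4 + \sqrt{11 + S}$)
$\frac{b{\left(221,-174 \right)}}{\left(-35722 - 3078\right) \frac{1}{-21324 - 28773}} = \frac{-4 + \sqrt{11 + 221}}{\left(-35722 - 3078\right) \frac{1}{-21324 - 28773}} = \frac{-4 + \sqrt{232}}{\left(-38800\right) \frac{1}{-50097}} = \frac{-4 + 2 \sqrt{58}}{\left(-38800\right) \left(- \frac{1}{50097}\right)} = \frac{-4 + 2 \sqrt{58}}{\frac{38800}{50097}} = \left(-4 + 2 \sqrt{58}\right) \frac{50097}{38800} = - \frac{50097}{9700} + \frac{50097 \sqrt{58}}{19400}$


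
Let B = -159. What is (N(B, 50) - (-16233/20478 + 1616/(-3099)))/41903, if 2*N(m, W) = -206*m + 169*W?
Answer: 435837851453/886406591922 ≈ 0.49169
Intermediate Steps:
N(m, W) = -103*m + 169*W/2 (N(m, W) = (-206*m + 169*W)/2 = -103*m + 169*W/2)
(N(B, 50) - (-16233/20478 + 1616/(-3099)))/41903 = ((-103*(-159) + (169/2)*50) - (-16233/20478 + 1616/(-3099)))/41903 = ((16377 + 4225) - (-16233*1/20478 + 1616*(-1/3099)))*(1/41903) = (20602 - (-5411/6826 - 1616/3099))*(1/41903) = (20602 - 1*(-27799505/21153774))*(1/41903) = (20602 + 27799505/21153774)*(1/41903) = (435837851453/21153774)*(1/41903) = 435837851453/886406591922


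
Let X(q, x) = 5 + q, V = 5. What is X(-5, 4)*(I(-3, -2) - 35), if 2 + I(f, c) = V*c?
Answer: 0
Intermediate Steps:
I(f, c) = -2 + 5*c
X(-5, 4)*(I(-3, -2) - 35) = (5 - 5)*((-2 + 5*(-2)) - 35) = 0*((-2 - 10) - 35) = 0*(-12 - 35) = 0*(-47) = 0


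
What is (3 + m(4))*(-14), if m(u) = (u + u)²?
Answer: -938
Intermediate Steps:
m(u) = 4*u² (m(u) = (2*u)² = 4*u²)
(3 + m(4))*(-14) = (3 + 4*4²)*(-14) = (3 + 4*16)*(-14) = (3 + 64)*(-14) = 67*(-14) = -938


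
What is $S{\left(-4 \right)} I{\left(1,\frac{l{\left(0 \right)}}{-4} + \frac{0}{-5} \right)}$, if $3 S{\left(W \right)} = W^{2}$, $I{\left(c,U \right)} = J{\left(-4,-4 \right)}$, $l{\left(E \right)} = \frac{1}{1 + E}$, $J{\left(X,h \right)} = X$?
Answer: $- \frac{64}{3} \approx -21.333$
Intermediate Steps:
$I{\left(c,U \right)} = -4$
$S{\left(W \right)} = \frac{W^{2}}{3}$
$S{\left(-4 \right)} I{\left(1,\frac{l{\left(0 \right)}}{-4} + \frac{0}{-5} \right)} = \frac{\left(-4\right)^{2}}{3} \left(-4\right) = \frac{1}{3} \cdot 16 \left(-4\right) = \frac{16}{3} \left(-4\right) = - \frac{64}{3}$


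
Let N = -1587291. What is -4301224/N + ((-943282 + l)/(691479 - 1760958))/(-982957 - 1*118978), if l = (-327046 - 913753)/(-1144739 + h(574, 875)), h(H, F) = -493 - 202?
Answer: 1935392199706938247280147/714222632319031478947770 ≈ 2.7098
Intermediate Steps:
h(H, F) = -695
l = 1240799/1145434 (l = (-327046 - 913753)/(-1144739 - 695) = -1240799/(-1145434) = -1240799*(-1/1145434) = 1240799/1145434 ≈ 1.0833)
-4301224/N + ((-943282 + l)/(691479 - 1760958))/(-982957 - 1*118978) = -4301224/(-1587291) + ((-943282 + 1240799/1145434)/(691479 - 1760958))/(-982957 - 1*118978) = -4301224*(-1/1587291) + (-1080466033589/1145434/(-1069479))/(-982957 - 118978) = 4301224/1587291 - 1080466033589/1145434*(-1/1069479)/(-1101935) = 4301224/1587291 + (1080466033589/1225017608886)*(-1/1101935) = 4301224/1587291 - 1080466033589/1349889778847794410 = 1935392199706938247280147/714222632319031478947770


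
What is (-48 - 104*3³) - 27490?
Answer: -30346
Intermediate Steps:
(-48 - 104*3³) - 27490 = (-48 - 104*27) - 27490 = (-48 - 2808) - 27490 = -2856 - 27490 = -30346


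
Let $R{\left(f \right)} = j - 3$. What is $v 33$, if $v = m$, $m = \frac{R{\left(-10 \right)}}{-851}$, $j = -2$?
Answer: $\frac{165}{851} \approx 0.19389$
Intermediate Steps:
$R{\left(f \right)} = -5$ ($R{\left(f \right)} = -2 - 3 = -5$)
$m = \frac{5}{851}$ ($m = - \frac{5}{-851} = \left(-5\right) \left(- \frac{1}{851}\right) = \frac{5}{851} \approx 0.0058754$)
$v = \frac{5}{851} \approx 0.0058754$
$v 33 = \frac{5}{851} \cdot 33 = \frac{165}{851}$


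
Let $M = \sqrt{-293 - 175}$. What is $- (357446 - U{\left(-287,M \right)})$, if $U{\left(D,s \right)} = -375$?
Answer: $-357821$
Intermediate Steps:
$M = 6 i \sqrt{13}$ ($M = \sqrt{-468} = 6 i \sqrt{13} \approx 21.633 i$)
$- (357446 - U{\left(-287,M \right)}) = - (357446 - -375) = - (357446 + 375) = \left(-1\right) 357821 = -357821$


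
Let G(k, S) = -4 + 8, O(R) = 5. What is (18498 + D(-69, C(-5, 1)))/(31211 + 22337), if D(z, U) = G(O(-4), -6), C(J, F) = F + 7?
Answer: 841/2434 ≈ 0.34552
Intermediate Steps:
G(k, S) = 4
C(J, F) = 7 + F
D(z, U) = 4
(18498 + D(-69, C(-5, 1)))/(31211 + 22337) = (18498 + 4)/(31211 + 22337) = 18502/53548 = 18502*(1/53548) = 841/2434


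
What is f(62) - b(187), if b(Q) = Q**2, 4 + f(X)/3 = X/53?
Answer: -1853807/53 ≈ -34978.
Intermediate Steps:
f(X) = -12 + 3*X/53 (f(X) = -12 + 3*(X/53) = -12 + 3*X/53)
f(62) - b(187) = (-12 + (3/53)*62) - 1*187**2 = (-12 + 186/53) - 1*34969 = -450/53 - 34969 = -1853807/53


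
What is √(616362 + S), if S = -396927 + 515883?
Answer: 9*√9078 ≈ 857.51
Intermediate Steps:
S = 118956
√(616362 + S) = √(616362 + 118956) = √735318 = 9*√9078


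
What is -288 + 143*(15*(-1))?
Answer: -2433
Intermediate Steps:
-288 + 143*(15*(-1)) = -288 + 143*(-15) = -288 - 2145 = -2433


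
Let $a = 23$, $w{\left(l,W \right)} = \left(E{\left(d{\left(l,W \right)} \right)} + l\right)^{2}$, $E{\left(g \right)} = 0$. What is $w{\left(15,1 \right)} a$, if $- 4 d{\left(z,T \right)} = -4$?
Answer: $5175$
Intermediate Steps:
$d{\left(z,T \right)} = 1$ ($d{\left(z,T \right)} = \left(- \frac{1}{4}\right) \left(-4\right) = 1$)
$w{\left(l,W \right)} = l^{2}$ ($w{\left(l,W \right)} = \left(0 + l\right)^{2} = l^{2}$)
$w{\left(15,1 \right)} a = 15^{2} \cdot 23 = 225 \cdot 23 = 5175$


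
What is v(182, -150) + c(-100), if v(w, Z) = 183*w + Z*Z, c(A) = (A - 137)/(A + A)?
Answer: 11161437/200 ≈ 55807.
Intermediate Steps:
c(A) = (-137 + A)/(2*A) (c(A) = (-137 + A)/((2*A)) = (-137 + A)*(1/(2*A)) = (-137 + A)/(2*A))
v(w, Z) = Z² + 183*w (v(w, Z) = 183*w + Z² = Z² + 183*w)
v(182, -150) + c(-100) = ((-150)² + 183*182) + (½)*(-137 - 100)/(-100) = (22500 + 33306) + (½)*(-1/100)*(-237) = 55806 + 237/200 = 11161437/200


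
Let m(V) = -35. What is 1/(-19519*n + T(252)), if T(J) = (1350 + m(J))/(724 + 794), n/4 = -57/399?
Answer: 10626/118528573 ≈ 8.9649e-5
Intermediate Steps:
n = -4/7 (n = 4*(-57/399) = 4*(-57*1/399) = 4*(-⅐) = -4/7 ≈ -0.57143)
T(J) = 1315/1518 (T(J) = (1350 - 35)/(724 + 794) = 1315/1518)
1/(-19519*n + T(252)) = 1/(-19519*(-4/7) + 1315/1518) = 1/(78076/7 + 1315/1518) = 1/(118528573/10626) = 10626/118528573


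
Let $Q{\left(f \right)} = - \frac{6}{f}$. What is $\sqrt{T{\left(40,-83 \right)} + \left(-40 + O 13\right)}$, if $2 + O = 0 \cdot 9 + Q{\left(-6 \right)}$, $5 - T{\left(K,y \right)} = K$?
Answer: $2 i \sqrt{22} \approx 9.3808 i$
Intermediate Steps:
$T{\left(K,y \right)} = 5 - K$
$O = -1$ ($O = -2 + \left(0 \cdot 9 - \frac{6}{-6}\right) = -2 + \left(0 - -1\right) = -2 + \left(0 + 1\right) = -2 + 1 = -1$)
$\sqrt{T{\left(40,-83 \right)} + \left(-40 + O 13\right)} = \sqrt{\left(5 - 40\right) - 53} = \sqrt{-35 - 53} = \sqrt{-88} = 2 i \sqrt{22}$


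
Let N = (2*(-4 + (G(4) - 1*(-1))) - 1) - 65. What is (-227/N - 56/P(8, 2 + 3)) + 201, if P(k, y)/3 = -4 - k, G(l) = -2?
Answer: 140591/684 ≈ 205.54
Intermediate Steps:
P(k, y) = -12 - 3*k (P(k, y) = 3*(-4 - k) = -12 - 3*k)
N = -76 (N = (2*(-4 + (-2 - 1*(-1))) - 1) - 65 = (2*(-4 + (-2 + 1)) - 1) - 65 = (2*(-4 - 1) - 1) - 65 = (2*(-5) - 1) - 65 = (-10 - 1) - 65 = -11 - 65 = -76)
(-227/N - 56/P(8, 2 + 3)) + 201 = (-227/(-76) - 56/(-12 - 3*8)) + 201 = (-227*(-1/76) - 56/(-12 - 24)) + 201 = (227/76 - 56/(-36)) + 201 = (227/76 - 56*(-1/36)) + 201 = (227/76 + 14/9) + 201 = 3107/684 + 201 = 140591/684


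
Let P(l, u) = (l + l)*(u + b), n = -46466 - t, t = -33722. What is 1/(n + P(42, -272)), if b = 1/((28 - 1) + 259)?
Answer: -143/5089614 ≈ -2.8096e-5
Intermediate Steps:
b = 1/286 (b = 1/(27 + 259) = 1/286 ≈ 0.0034965)
n = -12744 (n = -46466 - 1*(-33722) = -46466 + 33722 = -12744)
P(l, u) = 2*l*(1/286 + u) (P(l, u) = (l + l)*(u + 1/286) = (2*l)*(1/286 + u) = 2*l*(1/286 + u))
1/(n + P(42, -272)) = 1/(-12744 + (1/143)*42*(1 + 286*(-272))) = 1/(-12744 + (1/143)*42*(1 - 77792)) = 1/(-12744 + (1/143)*42*(-77791)) = 1/(-12744 - 3267222/143) = 1/(-5089614/143) = -143/5089614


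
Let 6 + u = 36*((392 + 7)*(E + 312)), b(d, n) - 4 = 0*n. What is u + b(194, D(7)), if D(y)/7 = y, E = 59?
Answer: 5329042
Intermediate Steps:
D(y) = 7*y
b(d, n) = 4 (b(d, n) = 4 + 0*n = 4 + 0 = 4)
u = 5329038 (u = -6 + 36*((392 + 7)*(59 + 312)) = -6 + 36*(399*371) = -6 + 36*148029 = -6 + 5329044 = 5329038)
u + b(194, D(7)) = 5329038 + 4 = 5329042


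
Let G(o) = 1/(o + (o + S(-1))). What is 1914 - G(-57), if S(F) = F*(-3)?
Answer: 212455/111 ≈ 1914.0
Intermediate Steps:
S(F) = -3*F
G(o) = 1/(3 + 2*o) (G(o) = 1/(o + (o - 3*(-1))) = 1/(o + (o + 3)) = 1/(o + (3 + o)) = 1/(3 + 2*o))
1914 - G(-57) = 1914 - 1/(3 + 2*(-57)) = 1914 - 1/(3 - 114) = 1914 - 1/(-111) = 1914 - 1*(-1/111) = 1914 + 1/111 = 212455/111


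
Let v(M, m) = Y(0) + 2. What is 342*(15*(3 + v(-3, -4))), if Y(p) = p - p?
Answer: 25650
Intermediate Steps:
Y(p) = 0
v(M, m) = 2 (v(M, m) = 0 + 2 = 2)
342*(15*(3 + v(-3, -4))) = 342*(15*(3 + 2)) = 342*(15*5) = 342*75 = 25650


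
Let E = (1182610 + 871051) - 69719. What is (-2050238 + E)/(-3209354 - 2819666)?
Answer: 16574/1507255 ≈ 0.010996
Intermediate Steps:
E = 1983942 (E = 2053661 - 69719 = 1983942)
(-2050238 + E)/(-3209354 - 2819666) = (-2050238 + 1983942)/(-3209354 - 2819666) = -66296/(-6029020) = -66296*(-1/6029020) = 16574/1507255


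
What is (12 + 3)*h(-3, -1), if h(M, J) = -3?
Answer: -45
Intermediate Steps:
(12 + 3)*h(-3, -1) = (12 + 3)*(-3) = 15*(-3) = -45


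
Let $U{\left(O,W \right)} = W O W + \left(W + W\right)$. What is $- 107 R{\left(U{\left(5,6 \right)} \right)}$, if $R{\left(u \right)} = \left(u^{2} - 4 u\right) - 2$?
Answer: $-3862058$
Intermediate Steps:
$U{\left(O,W \right)} = 2 W + O W^{2}$ ($U{\left(O,W \right)} = O W W + 2 W = O W^{2} + 2 W = 2 W + O W^{2}$)
$R{\left(u \right)} = -2 + u^{2} - 4 u$
$- 107 R{\left(U{\left(5,6 \right)} \right)} = - 107 \left(-2 + \left(6 \left(2 + 5 \cdot 6\right)\right)^{2} - 4 \cdot 6 \left(2 + 5 \cdot 6\right)\right) = - 107 \left(-2 + \left(6 \left(2 + 30\right)\right)^{2} - 4 \cdot 6 \left(2 + 30\right)\right) = - 107 \left(-2 + \left(6 \cdot 32\right)^{2} - 4 \cdot 6 \cdot 32\right) = - 107 \left(-2 + 192^{2} - 768\right) = - 107 \left(-2 + 36864 - 768\right) = \left(-107\right) 36094 = -3862058$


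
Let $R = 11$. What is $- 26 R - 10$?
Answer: $-296$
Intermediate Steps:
$- 26 R - 10 = \left(-26\right) 11 - 10 = -286 - 10 = -296$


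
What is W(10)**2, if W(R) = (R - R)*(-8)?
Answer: 0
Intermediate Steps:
W(R) = 0 (W(R) = 0*(-8) = 0)
W(10)**2 = 0**2 = 0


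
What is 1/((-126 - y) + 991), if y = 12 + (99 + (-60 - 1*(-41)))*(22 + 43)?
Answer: -1/4347 ≈ -0.00023004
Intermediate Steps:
y = 5212 (y = 12 + (99 + (-60 + 41))*65 = 12 + (99 - 19)*65 = 12 + 80*65 = 12 + 5200 = 5212)
1/((-126 - y) + 991) = 1/((-126 - 1*5212) + 991) = 1/((-126 - 5212) + 991) = 1/(-5338 + 991) = 1/(-4347) = -1/4347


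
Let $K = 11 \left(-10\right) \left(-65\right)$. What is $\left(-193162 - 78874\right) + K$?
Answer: $-264886$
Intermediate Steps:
$K = 7150$ ($K = \left(-110\right) \left(-65\right) = 7150$)
$\left(-193162 - 78874\right) + K = \left(-193162 - 78874\right) + 7150 = -272036 + 7150 = -264886$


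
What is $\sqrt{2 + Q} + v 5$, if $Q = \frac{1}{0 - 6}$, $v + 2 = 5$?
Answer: $15 + \frac{\sqrt{66}}{6} \approx 16.354$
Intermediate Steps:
$v = 3$ ($v = -2 + 5 = 3$)
$Q = - \frac{1}{6}$ ($Q = \frac{1}{0 - 6} = \frac{1}{-6} = - \frac{1}{6} \approx -0.16667$)
$\sqrt{2 + Q} + v 5 = \sqrt{2 - \frac{1}{6}} + 3 \cdot 5 = \sqrt{\frac{11}{6}} + 15 = \frac{\sqrt{66}}{6} + 15 = 15 + \frac{\sqrt{66}}{6}$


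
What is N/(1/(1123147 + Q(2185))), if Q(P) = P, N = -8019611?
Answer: -9024724885852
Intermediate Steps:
N/(1/(1123147 + Q(2185))) = -8019611/(1/(1123147 + 2185)) = -8019611/(1/1125332) = -8019611/1/1125332 = -8019611*1125332 = -9024724885852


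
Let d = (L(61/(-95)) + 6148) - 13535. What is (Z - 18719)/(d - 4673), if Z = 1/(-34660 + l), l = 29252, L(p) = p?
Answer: 9617073535/6196275488 ≈ 1.5521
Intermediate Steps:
Z = -1/5408 (Z = 1/(-34660 + 29252) = 1/(-5408) = -1/5408 ≈ -0.00018491)
d = -701826/95 (d = (61/(-95) + 6148) - 13535 = (61*(-1/95) + 6148) - 13535 = (-61/95 + 6148) - 13535 = 583999/95 - 13535 = -701826/95 ≈ -7387.6)
(Z - 18719)/(d - 4673) = (-1/5408 - 18719)/(-701826/95 - 4673) = -101232353/(5408*(-1145761/95)) = -101232353/5408*(-95/1145761) = 9617073535/6196275488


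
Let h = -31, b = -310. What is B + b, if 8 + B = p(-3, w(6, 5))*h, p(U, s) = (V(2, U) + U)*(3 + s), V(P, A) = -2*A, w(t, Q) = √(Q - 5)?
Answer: -597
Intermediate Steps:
w(t, Q) = √(-5 + Q)
p(U, s) = -U*(3 + s) (p(U, s) = (-2*U + U)*(3 + s) = (-U)*(3 + s) = -U*(3 + s))
B = -287 (B = -8 - 3*(-3 - √(-5 + 5))*(-31) = -8 - 3*(-3 - √0)*(-31) = -8 - 3*(-3 - 1*0)*(-31) = -8 - 3*(-3 + 0)*(-31) = -8 - 3*(-3)*(-31) = -8 + 9*(-31) = -8 - 279 = -287)
B + b = -287 - 310 = -597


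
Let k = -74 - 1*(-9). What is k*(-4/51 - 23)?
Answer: 76505/51 ≈ 1500.1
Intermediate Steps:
k = -65 (k = -74 + 9 = -65)
k*(-4/51 - 23) = -65*(-4/51 - 23) = -65*(-1177/51) = 76505/51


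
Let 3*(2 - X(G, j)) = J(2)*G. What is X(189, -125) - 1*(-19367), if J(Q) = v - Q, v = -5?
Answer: 19810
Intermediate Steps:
J(Q) = -5 - Q
X(G, j) = 2 + 7*G/3 (X(G, j) = 2 - (-5 - 1*2)*G/3 = 2 - (-5 - 2)*G/3 = 2 - (-7)*G/3 = 2 + 7*G/3)
X(189, -125) - 1*(-19367) = (2 + (7/3)*189) - 1*(-19367) = (2 + 441) + 19367 = 443 + 19367 = 19810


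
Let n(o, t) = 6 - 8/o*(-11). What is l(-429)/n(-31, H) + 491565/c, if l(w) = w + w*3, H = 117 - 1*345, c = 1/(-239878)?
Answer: -5777865851028/49 ≈ -1.1792e+11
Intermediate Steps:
c = -1/239878 ≈ -4.1688e-6
H = -228 (H = 117 - 345 = -228)
n(o, t) = 6 + 88/o
l(w) = 4*w (l(w) = w + 3*w = 4*w)
l(-429)/n(-31, H) + 491565/c = (4*(-429))/(6 + 88/(-31)) + 491565/(-1/239878) = -1716/(6 + 88*(-1/31)) + 491565*(-239878) = -1716/(6 - 88/31) - 117915629070 = -1716/98/31 - 117915629070 = -1716*31/98 - 117915629070 = -26598/49 - 117915629070 = -5777865851028/49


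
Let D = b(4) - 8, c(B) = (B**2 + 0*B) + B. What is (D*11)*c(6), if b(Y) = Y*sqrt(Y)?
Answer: 0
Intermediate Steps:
b(Y) = Y**(3/2)
c(B) = B + B**2 (c(B) = (B**2 + 0) + B = B**2 + B = B + B**2)
D = 0 (D = 4**(3/2) - 8 = 8 - 8 = 0)
(D*11)*c(6) = (0*11)*(6*(1 + 6)) = 0*(6*7) = 0*42 = 0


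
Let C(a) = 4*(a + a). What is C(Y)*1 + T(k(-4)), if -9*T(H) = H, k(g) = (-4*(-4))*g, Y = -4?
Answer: -224/9 ≈ -24.889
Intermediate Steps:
k(g) = 16*g
C(a) = 8*a (C(a) = 4*(2*a) = 8*a)
T(H) = -H/9
C(Y)*1 + T(k(-4)) = (8*(-4))*1 - 16*(-4)/9 = -32*1 - 1/9*(-64) = -32 + 64/9 = -224/9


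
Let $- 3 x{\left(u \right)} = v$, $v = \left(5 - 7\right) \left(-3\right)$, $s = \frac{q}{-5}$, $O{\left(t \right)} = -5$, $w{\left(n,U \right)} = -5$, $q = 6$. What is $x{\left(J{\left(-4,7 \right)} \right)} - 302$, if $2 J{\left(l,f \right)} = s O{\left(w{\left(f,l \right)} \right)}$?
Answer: $-304$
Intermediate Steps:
$s = - \frac{6}{5}$ ($s = \frac{6}{-5} = 6 \left(- \frac{1}{5}\right) = - \frac{6}{5} \approx -1.2$)
$J{\left(l,f \right)} = 3$ ($J{\left(l,f \right)} = \frac{\left(- \frac{6}{5}\right) \left(-5\right)}{2} = \frac{1}{2} \cdot 6 = 3$)
$v = 6$ ($v = \left(-2\right) \left(-3\right) = 6$)
$x{\left(u \right)} = -2$ ($x{\left(u \right)} = \left(- \frac{1}{3}\right) 6 = -2$)
$x{\left(J{\left(-4,7 \right)} \right)} - 302 = -2 - 302 = -304$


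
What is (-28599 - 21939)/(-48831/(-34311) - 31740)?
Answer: 578003106/362994103 ≈ 1.5923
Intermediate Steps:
(-28599 - 21939)/(-48831/(-34311) - 31740) = -50538/(-48831*(-1/34311) - 31740) = -50538/(16277/11437 - 31740) = -50538/(-362994103/11437) = -50538*(-11437/362994103) = 578003106/362994103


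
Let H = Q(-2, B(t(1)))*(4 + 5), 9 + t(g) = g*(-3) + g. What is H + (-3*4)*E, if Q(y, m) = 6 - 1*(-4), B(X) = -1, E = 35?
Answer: -330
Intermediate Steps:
t(g) = -9 - 2*g (t(g) = -9 + (g*(-3) + g) = -9 + (-3*g + g) = -9 - 2*g)
Q(y, m) = 10 (Q(y, m) = 6 + 4 = 10)
H = 90 (H = 10*(4 + 5) = 10*9 = 90)
H + (-3*4)*E = 90 - 3*4*35 = 90 - 12*35 = 90 - 420 = -330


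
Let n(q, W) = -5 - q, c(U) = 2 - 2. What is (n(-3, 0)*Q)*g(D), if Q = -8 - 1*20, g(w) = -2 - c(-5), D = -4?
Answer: -112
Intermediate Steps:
c(U) = 0
g(w) = -2 (g(w) = -2 - 1*0 = -2 + 0 = -2)
Q = -28 (Q = -8 - 20 = -28)
(n(-3, 0)*Q)*g(D) = ((-5 - 1*(-3))*(-28))*(-2) = ((-5 + 3)*(-28))*(-2) = -2*(-28)*(-2) = 56*(-2) = -112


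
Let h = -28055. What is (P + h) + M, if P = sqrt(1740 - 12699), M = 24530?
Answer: -3525 + I*sqrt(10959) ≈ -3525.0 + 104.69*I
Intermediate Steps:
P = I*sqrt(10959) (P = sqrt(-10959) = I*sqrt(10959) ≈ 104.69*I)
(P + h) + M = (I*sqrt(10959) - 28055) + 24530 = (-28055 + I*sqrt(10959)) + 24530 = -3525 + I*sqrt(10959)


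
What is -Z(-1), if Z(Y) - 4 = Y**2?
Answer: -5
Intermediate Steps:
Z(Y) = 4 + Y**2
-Z(-1) = -(4 + (-1)**2) = -(4 + 1) = -1*5 = -5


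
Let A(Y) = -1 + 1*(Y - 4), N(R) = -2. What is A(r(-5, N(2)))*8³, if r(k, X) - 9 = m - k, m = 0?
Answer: 4608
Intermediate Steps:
r(k, X) = 9 - k (r(k, X) = 9 + (0 - k) = 9 - k)
A(Y) = -5 + Y (A(Y) = -1 + 1*(-4 + Y) = -1 + (-4 + Y) = -5 + Y)
A(r(-5, N(2)))*8³ = (-5 + (9 - 1*(-5)))*8³ = (-5 + (9 + 5))*512 = (-5 + 14)*512 = 9*512 = 4608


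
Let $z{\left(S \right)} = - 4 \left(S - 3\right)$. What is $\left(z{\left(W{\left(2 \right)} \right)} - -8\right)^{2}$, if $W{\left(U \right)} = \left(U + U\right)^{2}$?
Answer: $1936$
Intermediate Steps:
$W{\left(U \right)} = 4 U^{2}$ ($W{\left(U \right)} = \left(2 U\right)^{2} = 4 U^{2}$)
$z{\left(S \right)} = 12 - 4 S$ ($z{\left(S \right)} = - 4 \left(-3 + S\right) = 12 - 4 S$)
$\left(z{\left(W{\left(2 \right)} \right)} - -8\right)^{2} = \left(\left(12 - 4 \cdot 4 \cdot 2^{2}\right) - -8\right)^{2} = \left(\left(12 - 4 \cdot 4 \cdot 4\right) + 8\right)^{2} = \left(\left(12 - 64\right) + 8\right)^{2} = \left(-52 + 8\right)^{2} = \left(-44\right)^{2} = 1936$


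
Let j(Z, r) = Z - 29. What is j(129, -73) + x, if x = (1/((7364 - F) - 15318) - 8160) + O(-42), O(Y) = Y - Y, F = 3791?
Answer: -94664701/11745 ≈ -8060.0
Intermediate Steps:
j(Z, r) = -29 + Z
O(Y) = 0
x = -95839201/11745 (x = (1/((7364 - 1*3791) - 15318) - 8160) + 0 = (1/((7364 - 3791) - 15318) - 8160) + 0 = (1/(3573 - 15318) - 8160) + 0 = (1/(-11745) - 8160) + 0 = (-1/11745 - 8160) + 0 = -95839201/11745 + 0 = -95839201/11745 ≈ -8160.0)
j(129, -73) + x = (-29 + 129) - 95839201/11745 = 100 - 95839201/11745 = -94664701/11745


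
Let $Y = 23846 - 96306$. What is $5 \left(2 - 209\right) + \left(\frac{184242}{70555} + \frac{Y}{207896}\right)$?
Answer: $- \frac{3787073775067}{3667025570} \approx -1032.7$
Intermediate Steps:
$Y = -72460$
$5 \left(2 - 209\right) + \left(\frac{184242}{70555} + \frac{Y}{207896}\right) = 5 \left(2 - 209\right) + \left(\frac{184242}{70555} - \frac{72460}{207896}\right) = 5 \left(-207\right) + \left(184242 \cdot \frac{1}{70555} - \frac{18115}{51974}\right) = -1035 + \left(\frac{184242}{70555} - \frac{18115}{51974}\right) = -1035 + \frac{8297689883}{3667025570} = - \frac{3787073775067}{3667025570}$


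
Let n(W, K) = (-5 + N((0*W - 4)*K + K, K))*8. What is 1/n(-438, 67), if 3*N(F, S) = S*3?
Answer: 1/496 ≈ 0.0020161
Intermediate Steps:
N(F, S) = S (N(F, S) = (S*3)/3 = (3*S)/3 = S)
n(W, K) = -40 + 8*K (n(W, K) = (-5 + K)*8 = -40 + 8*K)
1/n(-438, 67) = 1/(-40 + 8*67) = 1/(-40 + 536) = 1/496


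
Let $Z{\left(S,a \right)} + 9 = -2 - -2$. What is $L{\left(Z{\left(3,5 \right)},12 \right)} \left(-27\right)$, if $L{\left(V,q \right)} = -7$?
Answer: $189$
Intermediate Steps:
$Z{\left(S,a \right)} = -9$ ($Z{\left(S,a \right)} = -9 - 0 = -9 + \left(-2 + 2\right) = -9 + 0 = -9$)
$L{\left(Z{\left(3,5 \right)},12 \right)} \left(-27\right) = \left(-7\right) \left(-27\right) = 189$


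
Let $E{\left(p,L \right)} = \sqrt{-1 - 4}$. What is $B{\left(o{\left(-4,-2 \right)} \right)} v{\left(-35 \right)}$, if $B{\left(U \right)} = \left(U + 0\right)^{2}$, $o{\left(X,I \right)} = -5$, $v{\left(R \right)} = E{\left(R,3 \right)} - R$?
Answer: $875 + 25 i \sqrt{5} \approx 875.0 + 55.902 i$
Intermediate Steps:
$E{\left(p,L \right)} = i \sqrt{5}$ ($E{\left(p,L \right)} = \sqrt{-5} = i \sqrt{5}$)
$v{\left(R \right)} = - R + i \sqrt{5}$ ($v{\left(R \right)} = i \sqrt{5} - R = - R + i \sqrt{5}$)
$B{\left(U \right)} = U^{2}$
$B{\left(o{\left(-4,-2 \right)} \right)} v{\left(-35 \right)} = \left(-5\right)^{2} \left(\left(-1\right) \left(-35\right) + i \sqrt{5}\right) = 25 \left(35 + i \sqrt{5}\right) = 875 + 25 i \sqrt{5}$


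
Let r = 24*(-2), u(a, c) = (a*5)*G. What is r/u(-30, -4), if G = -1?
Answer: -8/25 ≈ -0.32000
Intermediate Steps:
u(a, c) = -5*a (u(a, c) = (a*5)*(-1) = (5*a)*(-1) = -5*a)
r = -48
r/u(-30, -4) = -48/((-5*(-30))) = -48/150 = -48*1/150 = -8/25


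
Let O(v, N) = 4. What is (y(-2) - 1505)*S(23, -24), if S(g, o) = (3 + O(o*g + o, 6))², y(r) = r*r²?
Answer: -74137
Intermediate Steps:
y(r) = r³
S(g, o) = 49 (S(g, o) = (3 + 4)² = 7² = 49)
(y(-2) - 1505)*S(23, -24) = ((-2)³ - 1505)*49 = (-8 - 1505)*49 = -1513*49 = -74137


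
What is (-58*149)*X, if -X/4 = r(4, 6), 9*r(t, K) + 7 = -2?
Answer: -34568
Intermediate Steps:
r(t, K) = -1 (r(t, K) = -7/9 + (⅑)*(-2) = -7/9 - 2/9 = -1)
X = 4 (X = -4*(-1) = 4)
(-58*149)*X = -58*149*4 = -8642*4 = -34568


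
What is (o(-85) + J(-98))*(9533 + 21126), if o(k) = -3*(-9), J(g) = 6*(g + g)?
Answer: -35227191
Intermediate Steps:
J(g) = 12*g (J(g) = 6*(2*g) = 12*g)
o(k) = 27
(o(-85) + J(-98))*(9533 + 21126) = (27 + 12*(-98))*(9533 + 21126) = (27 - 1176)*30659 = -1149*30659 = -35227191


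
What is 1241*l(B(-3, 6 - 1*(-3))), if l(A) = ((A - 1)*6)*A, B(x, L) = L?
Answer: 536112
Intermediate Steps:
l(A) = A*(-6 + 6*A) (l(A) = ((-1 + A)*6)*A = (-6 + 6*A)*A = A*(-6 + 6*A))
1241*l(B(-3, 6 - 1*(-3))) = 1241*(6*(6 - 1*(-3))*(-1 + (6 - 1*(-3)))) = 1241*(6*(6 + 3)*(-1 + (6 + 3))) = 1241*(6*9*(-1 + 9)) = 1241*(6*9*8) = 1241*432 = 536112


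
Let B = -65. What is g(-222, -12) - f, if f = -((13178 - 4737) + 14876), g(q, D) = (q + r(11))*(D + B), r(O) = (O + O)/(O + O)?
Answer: 40334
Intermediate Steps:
r(O) = 1 (r(O) = (2*O)/((2*O)) = (2*O)*(1/(2*O)) = 1)
g(q, D) = (1 + q)*(-65 + D) (g(q, D) = (q + 1)*(D - 65) = (1 + q)*(-65 + D))
f = -23317 (f = -(8441 + 14876) = -1*23317 = -23317)
g(-222, -12) - f = (-65 - 12 - 65*(-222) - 12*(-222)) - 1*(-23317) = (-65 - 12 + 14430 + 2664) + 23317 = 17017 + 23317 = 40334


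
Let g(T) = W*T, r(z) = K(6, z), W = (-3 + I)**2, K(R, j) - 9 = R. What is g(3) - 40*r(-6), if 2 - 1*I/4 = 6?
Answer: 483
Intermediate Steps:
I = -16 (I = 8 - 4*6 = 8 - 24 = -16)
K(R, j) = 9 + R
W = 361 (W = (-3 - 16)**2 = (-19)**2 = 361)
r(z) = 15 (r(z) = 9 + 6 = 15)
g(T) = 361*T
g(3) - 40*r(-6) = 361*3 - 40*15 = 1083 - 600 = 483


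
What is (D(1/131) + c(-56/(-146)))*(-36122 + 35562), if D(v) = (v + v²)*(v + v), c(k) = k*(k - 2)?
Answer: 4158720052480/11980076939 ≈ 347.14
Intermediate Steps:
c(k) = k*(-2 + k)
D(v) = 2*v*(v + v²) (D(v) = (v + v²)*(2*v) = 2*v*(v + v²))
(D(1/131) + c(-56/(-146)))*(-36122 + 35562) = (2*(1/131)²*(1 + 1/131) + (-56/(-146))*(-2 - 56/(-146)))*(-36122 + 35562) = (2*(1/131)²*(1 + 1/131) + (-56*(-1/146))*(-2 - 56*(-1/146)))*(-560) = (2*(1/17161)*(132/131) + 28*(-2 + 28/73)/73)*(-560) = (264/2248091 + (28/73)*(-118/73))*(-560) = (264/2248091 - 3304/5329)*(-560) = -7426285808/11980076939*(-560) = 4158720052480/11980076939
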